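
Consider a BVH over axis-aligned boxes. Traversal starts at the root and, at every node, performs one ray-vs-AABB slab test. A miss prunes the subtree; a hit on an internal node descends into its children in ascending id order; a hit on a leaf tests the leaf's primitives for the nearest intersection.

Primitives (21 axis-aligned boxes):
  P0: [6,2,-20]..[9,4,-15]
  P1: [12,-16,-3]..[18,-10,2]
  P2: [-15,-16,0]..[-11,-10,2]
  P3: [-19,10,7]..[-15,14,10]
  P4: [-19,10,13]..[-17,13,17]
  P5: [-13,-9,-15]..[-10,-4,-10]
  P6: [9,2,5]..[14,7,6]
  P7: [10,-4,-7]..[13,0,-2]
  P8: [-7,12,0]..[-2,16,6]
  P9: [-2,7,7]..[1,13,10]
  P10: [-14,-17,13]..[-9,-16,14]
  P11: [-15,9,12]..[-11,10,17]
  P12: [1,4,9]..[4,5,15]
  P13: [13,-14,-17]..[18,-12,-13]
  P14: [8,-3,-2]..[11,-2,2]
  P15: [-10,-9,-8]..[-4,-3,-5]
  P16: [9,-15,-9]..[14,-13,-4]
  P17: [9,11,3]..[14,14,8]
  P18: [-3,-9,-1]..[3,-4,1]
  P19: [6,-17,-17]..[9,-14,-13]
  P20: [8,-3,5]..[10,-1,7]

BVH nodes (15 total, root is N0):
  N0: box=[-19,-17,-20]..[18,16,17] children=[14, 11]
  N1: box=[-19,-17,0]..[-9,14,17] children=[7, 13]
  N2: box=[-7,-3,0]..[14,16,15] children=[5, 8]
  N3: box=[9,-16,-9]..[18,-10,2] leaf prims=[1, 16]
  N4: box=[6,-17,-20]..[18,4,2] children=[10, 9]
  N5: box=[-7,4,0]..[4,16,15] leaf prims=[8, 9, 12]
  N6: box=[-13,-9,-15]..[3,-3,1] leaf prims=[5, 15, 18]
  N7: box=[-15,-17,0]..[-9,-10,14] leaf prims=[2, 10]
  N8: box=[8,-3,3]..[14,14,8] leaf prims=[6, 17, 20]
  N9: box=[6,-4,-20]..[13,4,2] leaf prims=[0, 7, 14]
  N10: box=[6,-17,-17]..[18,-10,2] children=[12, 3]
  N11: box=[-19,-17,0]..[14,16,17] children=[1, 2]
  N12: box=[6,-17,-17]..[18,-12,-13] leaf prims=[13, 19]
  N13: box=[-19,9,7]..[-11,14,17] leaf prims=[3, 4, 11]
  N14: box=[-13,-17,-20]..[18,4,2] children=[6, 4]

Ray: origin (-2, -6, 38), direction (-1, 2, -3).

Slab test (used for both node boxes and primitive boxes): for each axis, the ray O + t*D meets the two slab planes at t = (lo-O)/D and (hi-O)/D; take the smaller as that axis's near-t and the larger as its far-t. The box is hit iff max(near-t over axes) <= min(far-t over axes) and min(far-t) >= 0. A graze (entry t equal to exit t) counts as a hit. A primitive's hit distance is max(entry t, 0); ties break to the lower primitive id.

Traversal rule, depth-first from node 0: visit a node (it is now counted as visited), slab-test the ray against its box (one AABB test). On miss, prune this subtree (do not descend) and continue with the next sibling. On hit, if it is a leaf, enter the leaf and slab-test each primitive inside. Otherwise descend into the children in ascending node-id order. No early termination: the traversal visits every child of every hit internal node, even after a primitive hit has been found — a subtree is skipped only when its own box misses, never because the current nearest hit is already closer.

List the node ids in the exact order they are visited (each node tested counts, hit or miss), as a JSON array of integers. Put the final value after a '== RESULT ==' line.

Trace the traversal:
N0 x:[-20,17] y:[-11/2,11] z:[7,58/3] -> hit [7,11], descend [11, 14]
  N11 x:[-16,17] y:[-11/2,11] z:[7,38/3] -> hit [7,11], descend [1, 2]
    N1 x:[7,17] y:[-11/2,10] z:[7,38/3] -> hit [7,10], descend [7, 13]
      N7 x:[7,13] y:[-11/2,-2] z:[8,38/3] -> miss, prune
      N13 x:[9,17] y:[15/2,10] z:[7,31/3] -> hit [9,10] leaf, test {P3(miss), P4(miss), P11(miss)}
    N2 x:[-16,5] y:[3/2,11] z:[23/3,38/3] -> miss, prune
  N14 x:[-20,11] y:[-11/2,5] z:[12,58/3] -> miss, prune

Visited [0, 11, 1, 7, 13, 2, 14]. Tests: 7 box, 1 leaf. Nearest: miss.

== RESULT ==
[0, 11, 1, 7, 13, 2, 14]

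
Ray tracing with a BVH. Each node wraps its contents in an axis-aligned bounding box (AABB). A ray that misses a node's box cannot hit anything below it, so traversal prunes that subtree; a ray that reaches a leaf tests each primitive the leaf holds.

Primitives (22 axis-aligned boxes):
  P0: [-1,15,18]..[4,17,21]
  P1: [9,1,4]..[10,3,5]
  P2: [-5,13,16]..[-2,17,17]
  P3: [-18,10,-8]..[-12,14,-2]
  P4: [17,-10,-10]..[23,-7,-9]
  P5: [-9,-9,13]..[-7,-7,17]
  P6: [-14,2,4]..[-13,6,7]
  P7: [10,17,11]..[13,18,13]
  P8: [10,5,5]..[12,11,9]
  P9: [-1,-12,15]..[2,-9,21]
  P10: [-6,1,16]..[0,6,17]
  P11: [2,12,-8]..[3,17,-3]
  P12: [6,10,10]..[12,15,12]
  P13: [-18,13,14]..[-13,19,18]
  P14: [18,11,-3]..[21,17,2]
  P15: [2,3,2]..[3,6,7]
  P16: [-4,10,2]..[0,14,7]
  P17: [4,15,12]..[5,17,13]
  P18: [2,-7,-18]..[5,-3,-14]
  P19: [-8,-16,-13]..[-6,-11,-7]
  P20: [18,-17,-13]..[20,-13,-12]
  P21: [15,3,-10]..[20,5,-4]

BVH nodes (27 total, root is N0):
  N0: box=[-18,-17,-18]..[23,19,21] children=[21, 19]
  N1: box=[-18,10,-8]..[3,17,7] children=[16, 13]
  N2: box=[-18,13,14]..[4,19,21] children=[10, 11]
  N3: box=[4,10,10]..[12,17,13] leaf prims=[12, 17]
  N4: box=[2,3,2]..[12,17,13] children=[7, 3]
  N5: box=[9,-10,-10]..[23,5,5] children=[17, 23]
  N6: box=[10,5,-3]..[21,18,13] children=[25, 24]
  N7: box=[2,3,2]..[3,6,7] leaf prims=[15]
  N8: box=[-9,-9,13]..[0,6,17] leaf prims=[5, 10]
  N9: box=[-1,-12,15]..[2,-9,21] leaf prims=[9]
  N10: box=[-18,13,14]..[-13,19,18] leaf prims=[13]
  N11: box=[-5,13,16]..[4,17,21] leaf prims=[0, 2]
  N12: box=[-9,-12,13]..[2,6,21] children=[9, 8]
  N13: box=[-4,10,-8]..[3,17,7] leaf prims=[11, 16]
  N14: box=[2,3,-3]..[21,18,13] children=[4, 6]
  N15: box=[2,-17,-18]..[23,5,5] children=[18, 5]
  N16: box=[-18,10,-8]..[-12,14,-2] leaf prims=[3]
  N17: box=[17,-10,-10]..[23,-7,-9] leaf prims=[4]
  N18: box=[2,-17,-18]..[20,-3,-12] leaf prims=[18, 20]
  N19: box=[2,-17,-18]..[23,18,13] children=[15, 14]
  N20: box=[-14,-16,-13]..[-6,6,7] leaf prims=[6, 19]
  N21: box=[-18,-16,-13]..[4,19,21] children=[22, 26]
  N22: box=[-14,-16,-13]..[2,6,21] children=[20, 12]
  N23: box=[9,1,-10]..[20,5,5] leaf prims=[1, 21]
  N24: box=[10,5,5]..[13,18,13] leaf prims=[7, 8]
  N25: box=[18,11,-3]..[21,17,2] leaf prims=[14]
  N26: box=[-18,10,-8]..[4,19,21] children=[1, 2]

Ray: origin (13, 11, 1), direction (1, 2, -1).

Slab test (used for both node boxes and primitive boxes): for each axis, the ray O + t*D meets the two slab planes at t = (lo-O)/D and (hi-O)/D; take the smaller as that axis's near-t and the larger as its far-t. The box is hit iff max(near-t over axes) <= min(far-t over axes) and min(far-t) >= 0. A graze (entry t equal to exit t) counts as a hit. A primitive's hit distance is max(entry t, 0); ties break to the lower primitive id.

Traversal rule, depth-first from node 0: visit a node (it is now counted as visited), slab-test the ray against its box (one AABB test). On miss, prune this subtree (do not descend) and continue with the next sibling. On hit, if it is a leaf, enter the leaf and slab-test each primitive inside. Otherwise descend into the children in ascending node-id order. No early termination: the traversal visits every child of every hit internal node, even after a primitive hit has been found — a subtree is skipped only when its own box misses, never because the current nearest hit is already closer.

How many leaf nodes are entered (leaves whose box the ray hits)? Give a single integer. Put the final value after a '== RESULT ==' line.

Traverse from the root:
N0 x:[-31,10] y:[-14,4] z:[-20,19] -> hit [-14,4], descend [19, 21]
  N19 x:[-11,10] y:[-14,7/2] z:[-12,19] -> hit [-11,7/2], descend [14, 15]
    N14 x:[-11,8] y:[-4,7/2] z:[-12,4] -> hit [-4,7/2], descend [4, 6]
      N4 x:[-11,-1] y:[-4,3] z:[-12,-1] -> miss, prune
      N6 x:[-3,8] y:[-3,7/2] z:[-12,4] -> hit [-3,7/2], descend [24, 25]
        N24 x:[-3,0] y:[-3,7/2] z:[-12,-4] -> miss, prune
        N25 x:[5,8] y:[0,3] z:[-1,4] -> miss, prune
    N15 x:[-11,10] y:[-14,-3] z:[-4,19] -> miss, prune
  N21 x:[-31,-9] y:[-27/2,4] z:[-20,14] -> miss, prune

9 AABB tests over nodes [0, 19, 14, 4, 6, 24, 25, 15, 21]; 0 leaves entered; closest miss.

== RESULT ==
0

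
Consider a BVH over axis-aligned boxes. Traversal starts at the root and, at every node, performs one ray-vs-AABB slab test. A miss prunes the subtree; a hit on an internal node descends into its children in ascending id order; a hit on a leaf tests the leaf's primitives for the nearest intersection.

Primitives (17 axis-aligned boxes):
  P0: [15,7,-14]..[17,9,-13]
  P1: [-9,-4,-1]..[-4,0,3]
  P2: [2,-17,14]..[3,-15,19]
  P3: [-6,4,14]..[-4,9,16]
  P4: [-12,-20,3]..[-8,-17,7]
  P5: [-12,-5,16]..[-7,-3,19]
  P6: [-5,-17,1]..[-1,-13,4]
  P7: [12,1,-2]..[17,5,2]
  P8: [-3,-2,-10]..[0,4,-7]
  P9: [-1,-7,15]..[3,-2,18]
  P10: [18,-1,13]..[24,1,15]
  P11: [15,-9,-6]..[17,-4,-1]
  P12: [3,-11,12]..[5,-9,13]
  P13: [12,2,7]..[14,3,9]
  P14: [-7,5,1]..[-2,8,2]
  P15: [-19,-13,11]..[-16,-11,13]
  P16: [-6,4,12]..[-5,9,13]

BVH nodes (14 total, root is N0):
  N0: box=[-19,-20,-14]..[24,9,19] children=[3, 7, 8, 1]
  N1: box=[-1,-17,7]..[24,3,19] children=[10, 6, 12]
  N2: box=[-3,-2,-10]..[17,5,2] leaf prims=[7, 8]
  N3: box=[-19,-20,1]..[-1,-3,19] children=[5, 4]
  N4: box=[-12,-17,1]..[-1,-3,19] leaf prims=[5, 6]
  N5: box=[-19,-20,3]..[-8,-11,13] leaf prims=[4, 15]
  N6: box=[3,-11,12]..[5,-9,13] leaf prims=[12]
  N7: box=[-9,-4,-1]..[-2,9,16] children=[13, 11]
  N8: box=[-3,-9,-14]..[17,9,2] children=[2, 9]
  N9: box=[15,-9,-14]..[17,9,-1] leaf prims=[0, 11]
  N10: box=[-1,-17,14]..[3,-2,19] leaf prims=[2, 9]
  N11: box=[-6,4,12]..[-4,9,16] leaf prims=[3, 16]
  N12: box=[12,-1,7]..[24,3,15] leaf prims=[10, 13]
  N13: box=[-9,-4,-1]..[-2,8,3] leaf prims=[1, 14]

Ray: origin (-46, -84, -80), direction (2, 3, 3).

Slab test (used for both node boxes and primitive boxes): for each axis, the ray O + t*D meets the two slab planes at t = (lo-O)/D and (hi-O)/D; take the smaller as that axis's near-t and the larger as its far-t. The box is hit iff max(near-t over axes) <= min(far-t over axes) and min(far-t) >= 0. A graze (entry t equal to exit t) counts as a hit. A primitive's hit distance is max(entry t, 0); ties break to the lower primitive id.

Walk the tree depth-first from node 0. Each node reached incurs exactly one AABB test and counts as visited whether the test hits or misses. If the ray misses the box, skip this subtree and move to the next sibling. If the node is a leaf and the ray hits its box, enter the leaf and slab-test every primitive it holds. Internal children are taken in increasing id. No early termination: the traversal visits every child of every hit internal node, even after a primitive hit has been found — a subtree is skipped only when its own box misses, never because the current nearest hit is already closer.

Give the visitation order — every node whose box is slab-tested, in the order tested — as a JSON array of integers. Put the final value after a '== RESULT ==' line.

Traverse from the root:
N0 x:[27/2,35] y:[64/3,31] z:[22,33] -> hit [22,31], descend [1, 3, 7, 8]
  N1 x:[45/2,35] y:[67/3,29] z:[29,33] -> hit [29,29], descend [6, 10, 12]
    N6 x:[49/2,51/2] y:[73/3,25] z:[92/3,31] -> miss, prune
    N10 x:[45/2,49/2] y:[67/3,82/3] z:[94/3,33] -> miss, prune
    N12 x:[29,35] y:[83/3,29] z:[29,95/3] -> hit [29,29] leaf, test {P10(miss), P13@t=29}
  N3 x:[27/2,45/2] y:[64/3,27] z:[27,33] -> miss, prune
  N7 x:[37/2,22] y:[80/3,31] z:[79/3,32] -> miss, prune
  N8 x:[43/2,63/2] y:[25,31] z:[22,82/3] -> hit [25,82/3], descend [2, 9]
    N2 x:[43/2,63/2] y:[82/3,89/3] z:[70/3,82/3] -> hit [82/3,82/3] leaf, test {P7(miss), P8(miss)}
    N9 x:[61/2,63/2] y:[25,31] z:[22,79/3] -> miss, prune

10 AABB tests over nodes [0, 1, 6, 10, 12, 3, 7, 8, 2, 9]; 2 leaves entered; closest P13.

== RESULT ==
[0, 1, 6, 10, 12, 3, 7, 8, 2, 9]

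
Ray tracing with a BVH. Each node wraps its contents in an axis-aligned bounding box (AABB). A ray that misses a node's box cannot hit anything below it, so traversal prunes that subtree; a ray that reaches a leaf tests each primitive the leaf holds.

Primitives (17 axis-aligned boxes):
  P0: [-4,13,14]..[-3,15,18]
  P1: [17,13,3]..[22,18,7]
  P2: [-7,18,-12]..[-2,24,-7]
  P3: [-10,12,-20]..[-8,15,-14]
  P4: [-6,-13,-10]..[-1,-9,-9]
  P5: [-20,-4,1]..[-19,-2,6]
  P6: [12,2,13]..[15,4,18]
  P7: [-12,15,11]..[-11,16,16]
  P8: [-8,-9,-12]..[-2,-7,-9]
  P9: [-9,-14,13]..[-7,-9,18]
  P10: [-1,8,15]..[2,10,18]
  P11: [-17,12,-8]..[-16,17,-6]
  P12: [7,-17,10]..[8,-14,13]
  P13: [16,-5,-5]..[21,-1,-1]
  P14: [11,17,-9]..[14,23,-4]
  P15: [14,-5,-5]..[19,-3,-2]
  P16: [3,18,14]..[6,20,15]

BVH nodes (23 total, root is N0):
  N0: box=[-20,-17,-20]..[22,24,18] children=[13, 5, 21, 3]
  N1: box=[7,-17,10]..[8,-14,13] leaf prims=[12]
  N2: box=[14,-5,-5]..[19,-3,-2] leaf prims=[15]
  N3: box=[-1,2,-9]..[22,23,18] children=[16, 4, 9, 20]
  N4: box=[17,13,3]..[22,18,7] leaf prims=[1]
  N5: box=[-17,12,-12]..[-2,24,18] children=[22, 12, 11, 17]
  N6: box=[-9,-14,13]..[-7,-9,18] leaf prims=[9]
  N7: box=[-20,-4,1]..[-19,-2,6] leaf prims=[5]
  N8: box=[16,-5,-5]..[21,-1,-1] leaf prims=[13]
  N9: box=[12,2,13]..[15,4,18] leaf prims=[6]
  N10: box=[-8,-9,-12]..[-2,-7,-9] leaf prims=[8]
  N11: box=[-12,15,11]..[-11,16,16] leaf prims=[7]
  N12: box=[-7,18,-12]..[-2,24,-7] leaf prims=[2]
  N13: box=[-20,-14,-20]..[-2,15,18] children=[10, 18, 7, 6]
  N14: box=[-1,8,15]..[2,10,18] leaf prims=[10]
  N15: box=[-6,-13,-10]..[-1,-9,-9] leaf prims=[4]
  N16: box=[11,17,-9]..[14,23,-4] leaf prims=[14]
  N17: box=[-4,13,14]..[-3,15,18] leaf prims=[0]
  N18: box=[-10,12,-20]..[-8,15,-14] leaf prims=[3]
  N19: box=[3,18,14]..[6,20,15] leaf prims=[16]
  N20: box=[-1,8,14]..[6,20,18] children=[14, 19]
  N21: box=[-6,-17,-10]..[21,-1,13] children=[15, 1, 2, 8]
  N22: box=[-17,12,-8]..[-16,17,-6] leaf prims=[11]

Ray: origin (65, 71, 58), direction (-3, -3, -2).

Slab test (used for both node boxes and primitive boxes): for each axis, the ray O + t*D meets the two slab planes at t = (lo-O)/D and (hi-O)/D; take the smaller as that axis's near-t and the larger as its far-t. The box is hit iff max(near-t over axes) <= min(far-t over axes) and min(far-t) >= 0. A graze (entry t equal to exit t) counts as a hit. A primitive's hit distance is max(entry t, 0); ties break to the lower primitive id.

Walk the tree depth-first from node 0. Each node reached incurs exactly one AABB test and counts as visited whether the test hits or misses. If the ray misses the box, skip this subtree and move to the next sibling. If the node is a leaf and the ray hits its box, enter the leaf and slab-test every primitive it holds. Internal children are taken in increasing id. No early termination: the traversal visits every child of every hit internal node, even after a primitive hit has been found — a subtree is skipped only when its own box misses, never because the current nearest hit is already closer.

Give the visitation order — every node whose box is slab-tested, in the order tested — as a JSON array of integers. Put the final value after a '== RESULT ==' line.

Walk:
N0 x:[43/3,85/3] y:[47/3,88/3] z:[20,39] -> hit [20,85/3], descend [3, 5, 13, 21]
  N3 x:[43/3,22] y:[16,23] z:[20,67/2] -> hit [20,22], descend [4, 9, 16, 20]
    N4 x:[43/3,16] y:[53/3,58/3] z:[51/2,55/2] -> miss, prune
    N9 x:[50/3,53/3] y:[67/3,23] z:[20,45/2] -> miss, prune
    N16 x:[17,18] y:[16,18] z:[31,67/2] -> miss, prune
    N20 x:[59/3,22] y:[17,21] z:[20,22] -> hit [20,21], descend [14, 19]
      N14 x:[21,22] y:[61/3,21] z:[20,43/2] -> hit [21,21] leaf, test {P10@t=21}
      N19 x:[59/3,62/3] y:[17,53/3] z:[43/2,22] -> miss, prune
  N5 x:[67/3,82/3] y:[47/3,59/3] z:[20,35] -> miss, prune
  N13 x:[67/3,85/3] y:[56/3,85/3] z:[20,39] -> hit [67/3,85/3], descend [6, 7, 10, 18]
    N6 x:[24,74/3] y:[80/3,85/3] z:[20,45/2] -> miss, prune
    N7 x:[28,85/3] y:[73/3,25] z:[26,57/2] -> miss, prune
    N10 x:[67/3,73/3] y:[26,80/3] z:[67/2,35] -> miss, prune
    N18 x:[73/3,25] y:[56/3,59/3] z:[36,39] -> miss, prune
  N21 x:[44/3,71/3] y:[24,88/3] z:[45/2,34] -> miss, prune

order=[0, 3, 4, 9, 16, 20, 14, 19, 5, 13, 6, 7, 10, 18, 21]  |boxes|=15  |leaves|=1  hit=P10

== RESULT ==
[0, 3, 4, 9, 16, 20, 14, 19, 5, 13, 6, 7, 10, 18, 21]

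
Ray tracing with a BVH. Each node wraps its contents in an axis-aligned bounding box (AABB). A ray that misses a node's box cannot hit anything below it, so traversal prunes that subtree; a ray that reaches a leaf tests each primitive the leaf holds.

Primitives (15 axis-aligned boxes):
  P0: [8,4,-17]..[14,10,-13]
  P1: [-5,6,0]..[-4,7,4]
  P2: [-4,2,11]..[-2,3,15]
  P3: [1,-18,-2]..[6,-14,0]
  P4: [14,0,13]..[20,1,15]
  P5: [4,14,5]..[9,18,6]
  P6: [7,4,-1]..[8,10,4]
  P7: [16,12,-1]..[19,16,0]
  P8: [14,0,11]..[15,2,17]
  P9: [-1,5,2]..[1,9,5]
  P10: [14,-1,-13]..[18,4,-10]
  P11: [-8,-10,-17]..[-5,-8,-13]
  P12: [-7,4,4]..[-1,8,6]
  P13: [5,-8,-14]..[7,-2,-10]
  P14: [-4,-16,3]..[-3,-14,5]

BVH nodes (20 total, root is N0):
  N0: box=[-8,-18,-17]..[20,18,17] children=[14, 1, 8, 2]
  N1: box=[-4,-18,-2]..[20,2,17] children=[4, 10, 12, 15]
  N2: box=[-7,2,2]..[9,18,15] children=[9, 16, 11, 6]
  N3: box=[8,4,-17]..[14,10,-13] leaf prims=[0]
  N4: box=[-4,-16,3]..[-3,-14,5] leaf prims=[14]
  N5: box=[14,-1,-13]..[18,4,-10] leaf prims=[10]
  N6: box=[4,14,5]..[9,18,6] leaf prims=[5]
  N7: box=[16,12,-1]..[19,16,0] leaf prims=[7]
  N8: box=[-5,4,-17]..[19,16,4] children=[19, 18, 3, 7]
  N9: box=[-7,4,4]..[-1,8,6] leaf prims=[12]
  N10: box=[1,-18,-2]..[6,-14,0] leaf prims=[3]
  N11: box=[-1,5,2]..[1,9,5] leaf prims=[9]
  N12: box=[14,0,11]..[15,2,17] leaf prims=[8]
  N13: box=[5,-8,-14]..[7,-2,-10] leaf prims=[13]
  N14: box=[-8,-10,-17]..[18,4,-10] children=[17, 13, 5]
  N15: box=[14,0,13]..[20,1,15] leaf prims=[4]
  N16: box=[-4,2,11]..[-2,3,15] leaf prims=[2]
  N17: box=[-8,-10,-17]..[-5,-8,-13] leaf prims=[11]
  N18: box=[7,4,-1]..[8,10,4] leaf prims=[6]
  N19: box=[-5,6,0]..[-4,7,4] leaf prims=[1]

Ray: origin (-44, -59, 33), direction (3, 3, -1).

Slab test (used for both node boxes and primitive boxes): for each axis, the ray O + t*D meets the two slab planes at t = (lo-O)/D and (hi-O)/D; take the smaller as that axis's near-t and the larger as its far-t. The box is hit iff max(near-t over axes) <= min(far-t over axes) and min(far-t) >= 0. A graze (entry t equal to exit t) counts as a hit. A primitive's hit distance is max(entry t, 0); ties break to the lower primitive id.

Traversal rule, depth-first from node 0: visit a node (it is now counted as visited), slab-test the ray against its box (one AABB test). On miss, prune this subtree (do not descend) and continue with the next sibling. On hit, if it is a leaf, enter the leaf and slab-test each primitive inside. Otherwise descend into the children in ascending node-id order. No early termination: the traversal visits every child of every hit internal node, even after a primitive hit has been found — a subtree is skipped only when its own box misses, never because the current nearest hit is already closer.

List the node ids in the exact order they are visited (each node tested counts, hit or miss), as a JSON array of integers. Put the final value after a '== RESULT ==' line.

Walk:
N0 x:[12,64/3] y:[41/3,77/3] z:[16,50] -> hit [16,64/3], descend [1, 2, 8, 14]
  N1 x:[40/3,64/3] y:[41/3,61/3] z:[16,35] -> hit [16,61/3], descend [4, 10, 12, 15]
    N4 x:[40/3,41/3] y:[43/3,15] z:[28,30] -> miss, prune
    N10 x:[15,50/3] y:[41/3,15] z:[33,35] -> miss, prune
    N12 x:[58/3,59/3] y:[59/3,61/3] z:[16,22] -> hit [59/3,59/3] leaf, test {P8@t=59/3}
    N15 x:[58/3,64/3] y:[59/3,20] z:[18,20] -> hit [59/3,20] leaf, test {P4@t=59/3}
  N2 x:[37/3,53/3] y:[61/3,77/3] z:[18,31] -> miss, prune
  N8 x:[13,21] y:[21,25] z:[29,50] -> miss, prune
  N14 x:[12,62/3] y:[49/3,21] z:[43,50] -> miss, prune

9 AABB tests over nodes [0, 1, 4, 10, 12, 15, 2, 8, 14]; 2 leaves entered; closest P4.

== RESULT ==
[0, 1, 4, 10, 12, 15, 2, 8, 14]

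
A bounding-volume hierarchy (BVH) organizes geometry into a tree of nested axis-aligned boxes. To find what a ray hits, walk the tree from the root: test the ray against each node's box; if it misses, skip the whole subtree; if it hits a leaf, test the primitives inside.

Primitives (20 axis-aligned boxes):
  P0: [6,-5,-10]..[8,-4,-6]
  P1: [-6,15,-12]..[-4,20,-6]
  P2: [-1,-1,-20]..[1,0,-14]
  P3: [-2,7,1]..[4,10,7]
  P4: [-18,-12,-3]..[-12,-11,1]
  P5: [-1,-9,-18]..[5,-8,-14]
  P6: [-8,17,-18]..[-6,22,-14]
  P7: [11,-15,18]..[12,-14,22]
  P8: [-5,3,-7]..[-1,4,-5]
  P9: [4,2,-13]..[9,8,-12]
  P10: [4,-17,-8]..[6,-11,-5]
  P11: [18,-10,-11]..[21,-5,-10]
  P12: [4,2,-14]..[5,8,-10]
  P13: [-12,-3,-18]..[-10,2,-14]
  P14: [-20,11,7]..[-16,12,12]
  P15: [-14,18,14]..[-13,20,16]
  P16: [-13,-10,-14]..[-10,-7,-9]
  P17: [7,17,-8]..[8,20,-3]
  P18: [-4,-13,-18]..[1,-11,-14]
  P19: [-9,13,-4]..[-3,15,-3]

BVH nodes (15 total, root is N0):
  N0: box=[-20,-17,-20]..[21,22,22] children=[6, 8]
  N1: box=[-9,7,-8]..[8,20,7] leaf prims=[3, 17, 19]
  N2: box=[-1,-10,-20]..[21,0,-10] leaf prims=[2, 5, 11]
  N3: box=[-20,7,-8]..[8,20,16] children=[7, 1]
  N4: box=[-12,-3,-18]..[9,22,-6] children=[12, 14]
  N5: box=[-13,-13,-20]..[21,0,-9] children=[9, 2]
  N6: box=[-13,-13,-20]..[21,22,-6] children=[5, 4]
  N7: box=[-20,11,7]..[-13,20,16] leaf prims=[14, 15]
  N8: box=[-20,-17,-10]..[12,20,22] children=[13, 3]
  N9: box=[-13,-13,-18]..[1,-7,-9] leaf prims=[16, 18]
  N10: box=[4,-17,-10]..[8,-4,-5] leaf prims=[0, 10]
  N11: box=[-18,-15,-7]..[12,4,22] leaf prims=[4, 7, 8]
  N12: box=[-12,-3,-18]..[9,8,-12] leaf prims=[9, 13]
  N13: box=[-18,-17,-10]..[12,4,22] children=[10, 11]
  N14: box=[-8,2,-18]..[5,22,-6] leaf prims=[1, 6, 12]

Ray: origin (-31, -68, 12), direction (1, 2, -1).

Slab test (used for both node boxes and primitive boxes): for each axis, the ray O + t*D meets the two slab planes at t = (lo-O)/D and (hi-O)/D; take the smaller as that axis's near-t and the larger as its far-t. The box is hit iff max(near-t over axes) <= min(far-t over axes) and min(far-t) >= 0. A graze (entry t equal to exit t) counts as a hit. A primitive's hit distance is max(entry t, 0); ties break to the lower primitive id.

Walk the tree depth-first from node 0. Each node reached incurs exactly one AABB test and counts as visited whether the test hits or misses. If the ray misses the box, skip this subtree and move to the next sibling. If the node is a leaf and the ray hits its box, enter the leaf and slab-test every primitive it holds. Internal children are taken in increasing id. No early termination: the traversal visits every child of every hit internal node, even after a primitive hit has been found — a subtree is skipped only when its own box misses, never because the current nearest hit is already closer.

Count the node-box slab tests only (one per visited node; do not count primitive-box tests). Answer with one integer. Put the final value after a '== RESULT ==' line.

Trace the traversal:
N0 x:[11,52] y:[51/2,45] z:[-10,32] -> hit [51/2,32], descend [6, 8]
  N6 x:[18,52] y:[55/2,45] z:[18,32] -> hit [55/2,32], descend [4, 5]
    N4 x:[19,40] y:[65/2,45] z:[18,30] -> miss, prune
    N5 x:[18,52] y:[55/2,34] z:[21,32] -> hit [55/2,32], descend [2, 9]
      N2 x:[30,52] y:[29,34] z:[22,32] -> hit [30,32] leaf, test {P2(miss), P5@t=30, P11(miss)}
      N9 x:[18,32] y:[55/2,61/2] z:[21,30] -> hit [55/2,30] leaf, test {P16(miss), P18@t=55/2}
  N8 x:[11,43] y:[51/2,44] z:[-10,22] -> miss, prune

7 AABB tests over nodes [0, 6, 4, 5, 2, 9, 8]; 2 leaves entered; closest P18.

== RESULT ==
7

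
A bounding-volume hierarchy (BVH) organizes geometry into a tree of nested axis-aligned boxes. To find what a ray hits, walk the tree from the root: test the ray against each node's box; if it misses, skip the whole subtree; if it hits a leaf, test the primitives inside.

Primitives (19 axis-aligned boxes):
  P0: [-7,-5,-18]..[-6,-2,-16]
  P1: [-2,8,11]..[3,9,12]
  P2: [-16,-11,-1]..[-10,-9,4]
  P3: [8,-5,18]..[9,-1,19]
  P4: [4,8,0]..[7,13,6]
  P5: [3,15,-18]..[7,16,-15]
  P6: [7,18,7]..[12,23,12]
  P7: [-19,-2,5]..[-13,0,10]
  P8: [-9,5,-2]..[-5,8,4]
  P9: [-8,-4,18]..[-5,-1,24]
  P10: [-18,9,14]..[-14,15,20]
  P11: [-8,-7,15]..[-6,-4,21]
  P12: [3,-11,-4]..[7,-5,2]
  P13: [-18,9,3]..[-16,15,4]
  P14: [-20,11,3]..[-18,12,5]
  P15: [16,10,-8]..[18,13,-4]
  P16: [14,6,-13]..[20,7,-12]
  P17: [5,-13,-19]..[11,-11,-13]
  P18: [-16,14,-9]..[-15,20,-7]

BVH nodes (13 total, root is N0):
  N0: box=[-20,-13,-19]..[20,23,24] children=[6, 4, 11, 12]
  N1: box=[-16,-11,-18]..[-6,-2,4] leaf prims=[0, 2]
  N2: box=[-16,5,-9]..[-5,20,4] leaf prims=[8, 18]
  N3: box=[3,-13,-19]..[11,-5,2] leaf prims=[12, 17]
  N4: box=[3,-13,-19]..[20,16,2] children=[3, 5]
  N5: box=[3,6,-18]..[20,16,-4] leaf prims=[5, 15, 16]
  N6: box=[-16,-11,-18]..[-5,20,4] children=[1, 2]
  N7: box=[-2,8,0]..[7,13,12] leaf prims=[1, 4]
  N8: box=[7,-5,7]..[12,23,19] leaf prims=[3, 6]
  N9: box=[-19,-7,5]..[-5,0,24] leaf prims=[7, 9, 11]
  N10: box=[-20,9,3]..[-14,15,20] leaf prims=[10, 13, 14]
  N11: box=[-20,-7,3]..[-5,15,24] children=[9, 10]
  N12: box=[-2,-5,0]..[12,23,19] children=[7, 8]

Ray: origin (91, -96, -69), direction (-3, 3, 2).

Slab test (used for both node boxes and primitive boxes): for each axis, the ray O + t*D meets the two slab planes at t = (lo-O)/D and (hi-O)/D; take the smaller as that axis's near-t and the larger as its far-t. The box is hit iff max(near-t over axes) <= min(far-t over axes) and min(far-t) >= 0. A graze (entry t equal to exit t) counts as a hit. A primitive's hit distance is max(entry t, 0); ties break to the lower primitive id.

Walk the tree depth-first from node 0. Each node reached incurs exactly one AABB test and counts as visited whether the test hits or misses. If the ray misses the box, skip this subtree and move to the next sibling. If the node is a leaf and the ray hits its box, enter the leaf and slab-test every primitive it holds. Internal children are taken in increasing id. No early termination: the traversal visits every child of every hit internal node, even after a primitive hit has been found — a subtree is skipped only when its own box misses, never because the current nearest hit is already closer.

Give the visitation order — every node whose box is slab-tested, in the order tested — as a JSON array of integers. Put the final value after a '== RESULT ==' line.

Walk:
N0 x:[71/3,37] y:[83/3,119/3] z:[25,93/2] -> hit [83/3,37], descend [4, 6, 11, 12]
  N4 x:[71/3,88/3] y:[83/3,112/3] z:[25,71/2] -> hit [83/3,88/3], descend [3, 5]
    N3 x:[80/3,88/3] y:[83/3,91/3] z:[25,71/2] -> hit [83/3,88/3] leaf, test {P12(miss), P17@t=83/3}
    N5 x:[71/3,88/3] y:[34,112/3] z:[51/2,65/2] -> miss, prune
  N6 x:[32,107/3] y:[85/3,116/3] z:[51/2,73/2] -> hit [32,107/3], descend [1, 2]
    N1 x:[97/3,107/3] y:[85/3,94/3] z:[51/2,73/2] -> miss, prune
    N2 x:[32,107/3] y:[101/3,116/3] z:[30,73/2] -> hit [101/3,107/3] leaf, test {P8(miss), P18(miss)}
  N11 x:[32,37] y:[89/3,37] z:[36,93/2] -> hit [36,37], descend [9, 10]
    N9 x:[32,110/3] y:[89/3,32] z:[37,93/2] -> miss, prune
    N10 x:[35,37] y:[35,37] z:[36,89/2] -> hit [36,37] leaf, test {P10(miss), P13@t=36, P14(miss)}
  N12 x:[79/3,31] y:[91/3,119/3] z:[69/2,44] -> miss, prune

11 AABB tests over nodes [0, 4, 3, 5, 6, 1, 2, 11, 9, 10, 12]; 3 leaves entered; closest P17.

== RESULT ==
[0, 4, 3, 5, 6, 1, 2, 11, 9, 10, 12]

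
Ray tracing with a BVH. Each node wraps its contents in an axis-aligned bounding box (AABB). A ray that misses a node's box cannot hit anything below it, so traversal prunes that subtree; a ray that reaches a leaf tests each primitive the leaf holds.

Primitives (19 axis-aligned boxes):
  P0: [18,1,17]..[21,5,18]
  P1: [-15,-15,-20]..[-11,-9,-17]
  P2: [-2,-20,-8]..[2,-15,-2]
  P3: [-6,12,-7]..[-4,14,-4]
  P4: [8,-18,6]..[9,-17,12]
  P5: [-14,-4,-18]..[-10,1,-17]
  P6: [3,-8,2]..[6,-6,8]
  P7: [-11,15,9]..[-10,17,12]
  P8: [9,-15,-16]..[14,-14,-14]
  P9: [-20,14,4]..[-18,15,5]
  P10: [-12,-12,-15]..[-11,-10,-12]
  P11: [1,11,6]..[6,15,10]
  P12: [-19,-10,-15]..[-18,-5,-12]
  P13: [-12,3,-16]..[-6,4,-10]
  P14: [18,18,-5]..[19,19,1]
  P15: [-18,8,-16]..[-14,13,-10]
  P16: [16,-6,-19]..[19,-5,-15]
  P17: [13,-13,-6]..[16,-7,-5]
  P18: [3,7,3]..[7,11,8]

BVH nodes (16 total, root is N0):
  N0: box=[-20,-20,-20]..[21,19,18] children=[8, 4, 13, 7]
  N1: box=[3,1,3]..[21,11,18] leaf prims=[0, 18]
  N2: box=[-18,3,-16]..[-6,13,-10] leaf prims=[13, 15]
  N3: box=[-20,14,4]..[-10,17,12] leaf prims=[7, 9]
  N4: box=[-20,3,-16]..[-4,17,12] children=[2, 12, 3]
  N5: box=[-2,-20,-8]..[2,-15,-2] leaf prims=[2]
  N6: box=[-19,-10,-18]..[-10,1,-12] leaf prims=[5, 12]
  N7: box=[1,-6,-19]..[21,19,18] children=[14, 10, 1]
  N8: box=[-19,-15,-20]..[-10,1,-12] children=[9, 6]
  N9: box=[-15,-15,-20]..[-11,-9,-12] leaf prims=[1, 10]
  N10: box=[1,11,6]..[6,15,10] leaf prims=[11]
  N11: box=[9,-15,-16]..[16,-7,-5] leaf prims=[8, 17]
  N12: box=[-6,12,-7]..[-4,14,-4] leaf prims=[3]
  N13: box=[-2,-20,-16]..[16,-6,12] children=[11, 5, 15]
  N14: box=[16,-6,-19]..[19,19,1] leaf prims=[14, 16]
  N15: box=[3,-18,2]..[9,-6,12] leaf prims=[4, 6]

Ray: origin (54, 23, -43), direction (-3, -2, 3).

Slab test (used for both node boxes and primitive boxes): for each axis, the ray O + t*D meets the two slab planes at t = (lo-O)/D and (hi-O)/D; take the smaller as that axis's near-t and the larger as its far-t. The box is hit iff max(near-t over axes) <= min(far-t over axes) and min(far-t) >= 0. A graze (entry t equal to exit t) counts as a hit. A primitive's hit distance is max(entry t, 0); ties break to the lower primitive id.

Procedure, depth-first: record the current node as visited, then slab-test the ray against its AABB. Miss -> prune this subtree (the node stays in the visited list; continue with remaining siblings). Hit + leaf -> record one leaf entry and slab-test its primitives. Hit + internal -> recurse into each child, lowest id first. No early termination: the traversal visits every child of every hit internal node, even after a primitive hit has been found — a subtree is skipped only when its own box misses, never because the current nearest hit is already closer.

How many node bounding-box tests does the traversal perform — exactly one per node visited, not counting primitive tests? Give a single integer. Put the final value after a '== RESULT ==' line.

Walk:
N0 x:[11,74/3] y:[2,43/2] z:[23/3,61/3] -> hit [11,61/3], descend [4, 7, 8, 13]
  N4 x:[58/3,74/3] y:[3,10] z:[9,55/3] -> miss, prune
  N7 x:[11,53/3] y:[2,29/2] z:[8,61/3] -> hit [11,29/2], descend [1, 10, 14]
    N1 x:[11,17] y:[6,11] z:[46/3,61/3] -> miss, prune
    N10 x:[16,53/3] y:[4,6] z:[49/3,53/3] -> miss, prune
    N14 x:[35/3,38/3] y:[2,29/2] z:[8,44/3] -> hit [35/3,38/3] leaf, test {P14(miss), P16(miss)}
  N8 x:[64/3,73/3] y:[11,19] z:[23/3,31/3] -> miss, prune
  N13 x:[38/3,56/3] y:[29/2,43/2] z:[9,55/3] -> hit [29/2,55/3], descend [5, 11, 15]
    N5 x:[52/3,56/3] y:[19,43/2] z:[35/3,41/3] -> miss, prune
    N11 x:[38/3,15] y:[15,19] z:[9,38/3] -> miss, prune
    N15 x:[15,17] y:[29/2,41/2] z:[15,55/3] -> hit [15,17] leaf, test {P4(miss), P6(miss)}

Visited [0, 4, 7, 1, 10, 14, 8, 13, 5, 11, 15]. Tests: 11 box, 2 leaf. Nearest: miss.

== RESULT ==
11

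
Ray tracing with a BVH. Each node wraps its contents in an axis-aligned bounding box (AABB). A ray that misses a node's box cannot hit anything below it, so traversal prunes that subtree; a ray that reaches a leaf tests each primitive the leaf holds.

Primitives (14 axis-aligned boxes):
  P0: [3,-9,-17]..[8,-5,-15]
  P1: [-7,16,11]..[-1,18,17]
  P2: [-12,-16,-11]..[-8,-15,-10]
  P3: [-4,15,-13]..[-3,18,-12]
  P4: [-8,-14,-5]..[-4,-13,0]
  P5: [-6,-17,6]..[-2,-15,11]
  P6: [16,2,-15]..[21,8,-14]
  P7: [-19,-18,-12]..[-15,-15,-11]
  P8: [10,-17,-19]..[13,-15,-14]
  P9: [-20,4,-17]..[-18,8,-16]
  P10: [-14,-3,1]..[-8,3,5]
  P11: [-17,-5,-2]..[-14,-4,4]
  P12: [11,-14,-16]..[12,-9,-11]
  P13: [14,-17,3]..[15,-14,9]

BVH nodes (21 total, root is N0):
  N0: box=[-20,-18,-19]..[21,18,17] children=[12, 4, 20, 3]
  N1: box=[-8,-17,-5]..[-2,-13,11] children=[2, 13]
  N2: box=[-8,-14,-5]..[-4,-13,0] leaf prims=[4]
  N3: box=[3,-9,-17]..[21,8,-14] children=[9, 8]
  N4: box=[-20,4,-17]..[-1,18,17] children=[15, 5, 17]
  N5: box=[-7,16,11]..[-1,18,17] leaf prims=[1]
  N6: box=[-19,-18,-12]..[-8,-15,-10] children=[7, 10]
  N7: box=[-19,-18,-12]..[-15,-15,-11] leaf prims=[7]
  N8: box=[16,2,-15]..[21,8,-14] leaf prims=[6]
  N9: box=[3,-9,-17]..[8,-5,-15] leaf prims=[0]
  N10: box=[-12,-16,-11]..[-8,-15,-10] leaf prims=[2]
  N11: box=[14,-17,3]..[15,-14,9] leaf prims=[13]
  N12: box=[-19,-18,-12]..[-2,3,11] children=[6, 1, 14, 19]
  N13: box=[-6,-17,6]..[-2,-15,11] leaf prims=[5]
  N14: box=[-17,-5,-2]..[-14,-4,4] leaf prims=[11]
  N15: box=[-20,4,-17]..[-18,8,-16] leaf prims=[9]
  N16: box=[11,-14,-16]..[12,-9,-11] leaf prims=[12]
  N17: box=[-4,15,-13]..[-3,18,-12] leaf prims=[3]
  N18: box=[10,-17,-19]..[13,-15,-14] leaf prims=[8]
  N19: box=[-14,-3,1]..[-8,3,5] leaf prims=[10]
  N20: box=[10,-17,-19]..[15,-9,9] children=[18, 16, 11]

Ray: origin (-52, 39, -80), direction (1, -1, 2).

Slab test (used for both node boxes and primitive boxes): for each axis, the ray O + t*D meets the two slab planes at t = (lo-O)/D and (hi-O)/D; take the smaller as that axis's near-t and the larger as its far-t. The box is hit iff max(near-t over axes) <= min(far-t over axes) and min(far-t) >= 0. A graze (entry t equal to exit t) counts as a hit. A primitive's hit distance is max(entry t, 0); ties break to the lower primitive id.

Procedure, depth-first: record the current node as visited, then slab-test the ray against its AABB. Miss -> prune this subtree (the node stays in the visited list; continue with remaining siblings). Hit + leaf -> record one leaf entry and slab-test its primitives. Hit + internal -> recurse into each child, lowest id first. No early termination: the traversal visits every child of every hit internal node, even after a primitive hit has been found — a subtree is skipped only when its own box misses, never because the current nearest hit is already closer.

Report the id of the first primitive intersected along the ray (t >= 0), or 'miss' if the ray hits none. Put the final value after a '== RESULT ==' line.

Trace the traversal:
N0 x:[32,73] y:[21,57] z:[61/2,97/2] -> hit [32,97/2], descend [3, 4, 12, 20]
  N3 x:[55,73] y:[31,48] z:[63/2,33] -> miss, prune
  N4 x:[32,51] y:[21,35] z:[63/2,97/2] -> hit [32,35], descend [5, 15, 17]
    N5 x:[45,51] y:[21,23] z:[91/2,97/2] -> miss, prune
    N15 x:[32,34] y:[31,35] z:[63/2,32] -> hit [32,32] leaf, test {P9@t=32}
    N17 x:[48,49] y:[21,24] z:[67/2,34] -> miss, prune
  N12 x:[33,50] y:[36,57] z:[34,91/2] -> hit [36,91/2], descend [1, 6, 14, 19]
    N1 x:[44,50] y:[52,56] z:[75/2,91/2] -> miss, prune
    N6 x:[33,44] y:[54,57] z:[34,35] -> miss, prune
    N14 x:[35,38] y:[43,44] z:[39,42] -> miss, prune
    N19 x:[38,44] y:[36,42] z:[81/2,85/2] -> hit [81/2,42] leaf, test {P10@t=81/2}
  N20 x:[62,67] y:[48,56] z:[61/2,89/2] -> miss, prune

Summary -> nodes [0, 3, 4, 5, 15, 17, 12, 1, 6, 14, 19, 20]; box-tests=12; leaf-entries=2; first=P9

== RESULT ==
9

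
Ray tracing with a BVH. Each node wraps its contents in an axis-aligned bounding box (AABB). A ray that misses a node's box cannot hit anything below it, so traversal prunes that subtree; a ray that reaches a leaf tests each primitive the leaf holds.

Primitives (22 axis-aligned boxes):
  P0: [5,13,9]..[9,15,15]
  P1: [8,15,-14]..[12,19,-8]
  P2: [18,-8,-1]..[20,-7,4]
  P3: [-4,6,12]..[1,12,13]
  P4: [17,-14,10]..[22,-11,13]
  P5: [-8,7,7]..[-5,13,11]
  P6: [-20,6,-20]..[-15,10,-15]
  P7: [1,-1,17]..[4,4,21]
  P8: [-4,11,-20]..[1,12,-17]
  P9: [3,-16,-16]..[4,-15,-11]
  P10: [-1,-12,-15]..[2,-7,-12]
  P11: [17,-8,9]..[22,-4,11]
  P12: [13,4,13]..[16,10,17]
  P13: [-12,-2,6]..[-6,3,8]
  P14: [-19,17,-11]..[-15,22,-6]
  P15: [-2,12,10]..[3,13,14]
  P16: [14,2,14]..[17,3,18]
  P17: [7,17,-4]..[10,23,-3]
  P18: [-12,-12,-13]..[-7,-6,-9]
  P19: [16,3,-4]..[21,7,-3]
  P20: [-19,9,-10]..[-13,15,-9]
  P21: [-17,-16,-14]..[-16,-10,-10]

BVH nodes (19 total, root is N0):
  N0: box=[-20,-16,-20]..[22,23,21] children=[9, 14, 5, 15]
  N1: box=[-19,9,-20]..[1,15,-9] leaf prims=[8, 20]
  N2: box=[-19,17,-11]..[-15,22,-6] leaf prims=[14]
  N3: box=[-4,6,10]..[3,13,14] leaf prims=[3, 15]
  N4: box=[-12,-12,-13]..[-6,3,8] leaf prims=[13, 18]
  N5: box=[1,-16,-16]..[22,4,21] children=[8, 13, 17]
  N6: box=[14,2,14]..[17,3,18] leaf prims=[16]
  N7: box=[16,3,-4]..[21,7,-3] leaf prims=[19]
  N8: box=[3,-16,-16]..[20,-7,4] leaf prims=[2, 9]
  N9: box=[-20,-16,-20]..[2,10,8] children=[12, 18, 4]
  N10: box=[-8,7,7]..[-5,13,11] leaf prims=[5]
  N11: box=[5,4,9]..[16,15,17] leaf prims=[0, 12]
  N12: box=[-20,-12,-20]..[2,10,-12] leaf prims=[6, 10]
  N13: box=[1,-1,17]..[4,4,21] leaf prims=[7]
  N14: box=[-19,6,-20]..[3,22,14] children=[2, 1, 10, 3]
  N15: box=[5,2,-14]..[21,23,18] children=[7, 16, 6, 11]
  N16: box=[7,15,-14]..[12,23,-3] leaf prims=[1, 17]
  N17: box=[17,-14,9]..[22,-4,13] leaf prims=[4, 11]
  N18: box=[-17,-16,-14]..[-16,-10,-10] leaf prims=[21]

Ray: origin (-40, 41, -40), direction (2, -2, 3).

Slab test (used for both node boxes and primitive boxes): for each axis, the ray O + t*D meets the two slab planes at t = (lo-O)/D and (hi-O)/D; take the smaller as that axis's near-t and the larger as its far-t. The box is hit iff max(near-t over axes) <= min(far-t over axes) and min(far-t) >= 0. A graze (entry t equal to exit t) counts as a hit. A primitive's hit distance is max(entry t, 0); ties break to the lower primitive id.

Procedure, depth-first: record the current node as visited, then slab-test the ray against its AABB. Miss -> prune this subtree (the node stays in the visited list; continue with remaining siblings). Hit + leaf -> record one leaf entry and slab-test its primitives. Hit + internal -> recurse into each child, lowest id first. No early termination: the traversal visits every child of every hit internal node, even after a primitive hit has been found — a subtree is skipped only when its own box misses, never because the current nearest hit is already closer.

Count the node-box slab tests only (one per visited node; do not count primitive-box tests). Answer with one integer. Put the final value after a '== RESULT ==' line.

Traverse from the root:
N0 x:[10,31] y:[9,57/2] z:[20/3,61/3] -> hit [10,61/3], descend [5, 9, 14, 15]
  N5 x:[41/2,31] y:[37/2,57/2] z:[8,61/3] -> miss, prune
  N9 x:[10,21] y:[31/2,57/2] z:[20/3,16] -> hit [31/2,16], descend [4, 12, 18]
    N4 x:[14,17] y:[19,53/2] z:[9,16] -> miss, prune
    N12 x:[10,21] y:[31/2,53/2] z:[20/3,28/3] -> miss, prune
    N18 x:[23/2,12] y:[51/2,57/2] z:[26/3,10] -> miss, prune
  N14 x:[21/2,43/2] y:[19/2,35/2] z:[20/3,18] -> hit [21/2,35/2], descend [1, 2, 3, 10]
    N1 x:[21/2,41/2] y:[13,16] z:[20/3,31/3] -> miss, prune
    N2 x:[21/2,25/2] y:[19/2,12] z:[29/3,34/3] -> hit [21/2,34/3] leaf, test {P14@t=21/2}
    N3 x:[18,43/2] y:[14,35/2] z:[50/3,18] -> miss, prune
    N10 x:[16,35/2] y:[14,17] z:[47/3,17] -> hit [16,17] leaf, test {P5@t=16}
  N15 x:[45/2,61/2] y:[9,39/2] z:[26/3,58/3] -> miss, prune

Visited [0, 5, 9, 4, 12, 18, 14, 1, 2, 3, 10, 15]. Tests: 12 box, 2 leaf. Nearest: P14.

== RESULT ==
12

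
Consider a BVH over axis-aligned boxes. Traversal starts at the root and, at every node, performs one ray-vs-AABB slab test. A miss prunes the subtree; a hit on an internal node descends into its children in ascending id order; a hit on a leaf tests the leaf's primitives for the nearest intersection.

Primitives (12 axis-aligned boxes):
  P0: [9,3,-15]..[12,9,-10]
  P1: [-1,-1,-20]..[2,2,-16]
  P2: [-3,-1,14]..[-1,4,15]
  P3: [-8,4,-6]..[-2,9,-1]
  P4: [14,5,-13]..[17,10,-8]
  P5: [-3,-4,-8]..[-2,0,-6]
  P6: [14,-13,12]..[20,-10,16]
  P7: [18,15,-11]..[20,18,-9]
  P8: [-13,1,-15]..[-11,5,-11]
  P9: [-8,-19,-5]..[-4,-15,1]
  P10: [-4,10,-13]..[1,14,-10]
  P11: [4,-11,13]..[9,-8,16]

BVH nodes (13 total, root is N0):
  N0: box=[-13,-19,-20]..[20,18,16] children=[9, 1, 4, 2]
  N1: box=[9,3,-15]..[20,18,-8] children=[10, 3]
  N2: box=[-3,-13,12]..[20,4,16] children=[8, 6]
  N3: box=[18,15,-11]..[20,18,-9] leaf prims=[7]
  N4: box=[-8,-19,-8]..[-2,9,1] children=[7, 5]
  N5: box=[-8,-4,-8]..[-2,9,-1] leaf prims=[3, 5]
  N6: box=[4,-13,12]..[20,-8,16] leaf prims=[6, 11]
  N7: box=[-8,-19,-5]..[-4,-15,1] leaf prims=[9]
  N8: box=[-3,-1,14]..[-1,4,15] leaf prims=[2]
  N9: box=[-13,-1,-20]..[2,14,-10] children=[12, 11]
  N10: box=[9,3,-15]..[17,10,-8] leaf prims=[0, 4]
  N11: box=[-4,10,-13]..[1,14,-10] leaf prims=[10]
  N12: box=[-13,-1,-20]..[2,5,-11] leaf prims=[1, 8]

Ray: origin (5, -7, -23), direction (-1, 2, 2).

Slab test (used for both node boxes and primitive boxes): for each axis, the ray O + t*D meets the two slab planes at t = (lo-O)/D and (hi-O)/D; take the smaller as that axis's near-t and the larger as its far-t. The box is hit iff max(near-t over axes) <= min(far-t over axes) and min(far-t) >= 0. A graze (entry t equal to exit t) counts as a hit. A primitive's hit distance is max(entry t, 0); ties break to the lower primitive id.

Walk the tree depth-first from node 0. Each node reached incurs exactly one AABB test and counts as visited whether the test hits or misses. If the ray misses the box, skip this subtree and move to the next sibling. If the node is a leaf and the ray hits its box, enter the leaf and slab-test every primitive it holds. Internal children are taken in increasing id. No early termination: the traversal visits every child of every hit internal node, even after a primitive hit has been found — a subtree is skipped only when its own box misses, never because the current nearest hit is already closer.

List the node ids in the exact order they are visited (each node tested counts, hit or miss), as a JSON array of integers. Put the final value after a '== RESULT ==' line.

Walk:
N0 x:[-15,18] y:[-6,25/2] z:[3/2,39/2] -> hit [3/2,25/2], descend [1, 2, 4, 9]
  N1 x:[-15,-4] y:[5,25/2] z:[4,15/2] -> miss, prune
  N2 x:[-15,8] y:[-3,11/2] z:[35/2,39/2] -> miss, prune
  N4 x:[7,13] y:[-6,8] z:[15/2,12] -> hit [15/2,8], descend [5, 7]
    N5 x:[7,13] y:[3/2,8] z:[15/2,11] -> hit [15/2,8] leaf, test {P3(miss), P5(miss)}
    N7 x:[9,13] y:[-6,-4] z:[9,12] -> miss, prune
  N9 x:[3,18] y:[3,21/2] z:[3/2,13/2] -> hit [3,13/2], descend [11, 12]
    N11 x:[4,9] y:[17/2,21/2] z:[5,13/2] -> miss, prune
    N12 x:[3,18] y:[3,6] z:[3/2,6] -> hit [3,6] leaf, test {P1@t=3, P8(miss)}

9 AABB tests over nodes [0, 1, 2, 4, 5, 7, 9, 11, 12]; 2 leaves entered; closest P1.

== RESULT ==
[0, 1, 2, 4, 5, 7, 9, 11, 12]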